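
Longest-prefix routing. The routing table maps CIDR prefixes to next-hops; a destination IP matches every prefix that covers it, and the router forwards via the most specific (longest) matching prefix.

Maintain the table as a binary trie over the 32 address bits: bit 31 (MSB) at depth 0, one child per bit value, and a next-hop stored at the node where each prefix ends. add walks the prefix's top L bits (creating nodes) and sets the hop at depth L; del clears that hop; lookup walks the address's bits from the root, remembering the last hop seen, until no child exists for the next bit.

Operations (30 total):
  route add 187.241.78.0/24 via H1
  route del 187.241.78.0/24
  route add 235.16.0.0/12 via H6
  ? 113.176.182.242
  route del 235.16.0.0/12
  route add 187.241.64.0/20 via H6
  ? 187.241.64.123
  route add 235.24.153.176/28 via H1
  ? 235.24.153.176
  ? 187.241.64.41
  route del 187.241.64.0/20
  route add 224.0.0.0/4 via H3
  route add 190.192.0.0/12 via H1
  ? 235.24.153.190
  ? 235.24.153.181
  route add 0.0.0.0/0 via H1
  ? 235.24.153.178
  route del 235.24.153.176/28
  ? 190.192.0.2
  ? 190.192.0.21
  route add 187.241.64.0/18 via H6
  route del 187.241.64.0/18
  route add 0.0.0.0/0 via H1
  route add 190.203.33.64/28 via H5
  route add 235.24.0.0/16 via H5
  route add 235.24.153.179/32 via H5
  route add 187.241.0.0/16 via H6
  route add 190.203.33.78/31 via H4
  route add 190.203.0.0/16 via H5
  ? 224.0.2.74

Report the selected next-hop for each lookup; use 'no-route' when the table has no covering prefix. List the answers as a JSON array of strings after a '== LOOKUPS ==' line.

Process each operation:
  add 187.241.78.0/24 -> H1 at depth 24
  - 187.241.78.0/24 clear@24
  add 235.16.0.0/12 -> H6 at depth 12
  lookup 113.176.182.242: bits ε walk d0:- -> no-route
  - 235.16.0.0/12 clear@12
  add 187.241.64.0/20 -> H6 at depth 20
  lookup 187.241.64.123: bits 10111011111100010100 walk d0:-→d1:-→d2:-→d3:-→d4:-→d5:-→d6:-→d7:-→d8:-→d9:-→d10:-→d11:-→d12:-→d13:-→d14:-→d15:-→d16:-→d17:-→d18:-→d19:-→d20:H6 -> H6
  add 235.24.153.176/28 -> H1 at depth 28
  lookup 235.24.153.176: bits 1110101100011000100110011011 walk d0:-→d1:-→d2:-→d3:-→d4:-→d5:-→d6:-→d7:-→d8:-→d9:-→d10:-→d11:-→d12:-→d13:-→d14:-→d15:-→d16:-→d17:-→d18:-→d19:-→d20:-→d21:-→d22:-→d23:-→d24:-→d25:-→d26:-→d27:-→d28:H1 -> H1
  lookup 187.241.64.41: bits 10111011111100010100 walk d0:-→d1:-→d2:-→d3:-→d4:-→d5:-→d6:-→d7:-→d8:-→d9:-→d10:-→d11:-→d12:-→d13:-→d14:-→d15:-→d16:-→d17:-→d18:-→d19:-→d20:H6 -> H6
  - 187.241.64.0/20 clear@20
  add 224.0.0.0/4 -> H3 at depth 4
  add 190.192.0.0/12 -> H1 at depth 12
  lookup 235.24.153.190: bits 1110101100011000100110011011 walk d0:-→d1:-→d2:-→d3:-→d4:H3→d5:-→d6:-→d7:-→d8:-→d9:-→d10:-→d11:-→d12:-→d13:-→d14:-→d15:-→d16:-→d17:-→d18:-→d19:-→d20:-→d21:-→d22:-→d23:-→d24:-→d25:-→d26:-→d27:-→d28:H1 -> H1
  lookup 235.24.153.181: bits 1110101100011000100110011011 walk d0:-→d1:-→d2:-→d3:-→d4:H3→d5:-→d6:-→d7:-→d8:-→d9:-→d10:-→d11:-→d12:-→d13:-→d14:-→d15:-→d16:-→d17:-→d18:-→d19:-→d20:-→d21:-→d22:-→d23:-→d24:-→d25:-→d26:-→d27:-→d28:H1 -> H1
  add 0.0.0.0/0 -> H1 at depth 0
  lookup 235.24.153.178: bits 1110101100011000100110011011 walk d0:H1→d1:-→d2:-→d3:-→d4:H3→d5:-→d6:-→d7:-→d8:-→d9:-→d10:-→d11:-→d12:-→d13:-→d14:-→d15:-→d16:-→d17:-→d18:-→d19:-→d20:-→d21:-→d22:-→d23:-→d24:-→d25:-→d26:-→d27:-→d28:H1 -> H1
  - 235.24.153.176/28 clear@28
  lookup 190.192.0.2: bits 101111101100 walk d0:H1→d1:-→d2:-→d3:-→d4:-→d5:-→d6:-→d7:-→d8:-→d9:-→d10:-→d11:-→d12:H1 -> H1
  lookup 190.192.0.21: bits 101111101100 walk d0:H1→d1:-→d2:-→d3:-→d4:-→d5:-→d6:-→d7:-→d8:-→d9:-→d10:-→d11:-→d12:H1 -> H1
  add 187.241.64.0/18 -> H6 at depth 18
  - 187.241.64.0/18 clear@18
  add 0.0.0.0/0 -> H1 at depth 0
  add 190.203.33.64/28 -> H5 at depth 28
  add 235.24.0.0/16 -> H5 at depth 16
  add 235.24.153.179/32 -> H5 at depth 32
  add 187.241.0.0/16 -> H6 at depth 16
  add 190.203.33.78/31 -> H4 at depth 31
  add 190.203.0.0/16 -> H5 at depth 16
  lookup 224.0.2.74: bits 1110 walk d0:H1→d1:-→d2:-→d3:-→d4:H3 -> H3

== LOOKUPS ==
["no-route","H6","H1","H6","H1","H1","H1","H1","H1","H3"]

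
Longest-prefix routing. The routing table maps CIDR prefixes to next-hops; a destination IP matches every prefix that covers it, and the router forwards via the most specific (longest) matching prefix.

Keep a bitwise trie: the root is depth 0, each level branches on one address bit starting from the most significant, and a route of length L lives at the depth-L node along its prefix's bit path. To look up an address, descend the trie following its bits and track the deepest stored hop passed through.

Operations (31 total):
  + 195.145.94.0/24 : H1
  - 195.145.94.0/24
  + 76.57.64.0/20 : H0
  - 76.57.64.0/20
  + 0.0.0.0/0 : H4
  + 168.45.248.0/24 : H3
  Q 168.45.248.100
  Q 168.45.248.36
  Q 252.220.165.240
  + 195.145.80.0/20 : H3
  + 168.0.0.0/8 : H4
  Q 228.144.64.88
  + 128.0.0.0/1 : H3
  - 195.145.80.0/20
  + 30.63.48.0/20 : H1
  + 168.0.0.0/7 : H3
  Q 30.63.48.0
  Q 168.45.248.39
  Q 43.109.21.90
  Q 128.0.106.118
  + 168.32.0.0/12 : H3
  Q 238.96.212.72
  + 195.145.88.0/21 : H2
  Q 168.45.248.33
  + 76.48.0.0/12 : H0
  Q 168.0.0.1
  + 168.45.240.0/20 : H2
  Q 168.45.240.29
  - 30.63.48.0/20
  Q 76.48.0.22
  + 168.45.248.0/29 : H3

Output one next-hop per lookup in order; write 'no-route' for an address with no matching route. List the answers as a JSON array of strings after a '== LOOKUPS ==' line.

Apply in order:
  add 195.145.94.0/24 -> H1 at depth 24
  del 195.145.94.0/24 (clear depth 24)
  add 76.57.64.0/20 -> H0 at depth 20
  del 76.57.64.0/20 (clear depth 20)
  add 0.0.0.0/0 -> H4 at depth 0
  add 168.45.248.0/24 -> H3 at depth 24
  ? 168.45.248.100  path d0:H4→d1:-→d2:-→d3:-→d4:-→d5:-→d6:-→d7:-→d8:-→d9:-→d10:-→d11:-→d12:-→d13:-→d14:-→d15:-→d16:-→d17:-→d18:-→d19:-→d20:-→d21:-→d22:-→d23:-→d24:H3  best=H3
  ? 168.45.248.36  path d0:H4→d1:-→d2:-→d3:-→d4:-→d5:-→d6:-→d7:-→d8:-→d9:-→d10:-→d11:-→d12:-→d13:-→d14:-→d15:-→d16:-→d17:-→d18:-→d19:-→d20:-→d21:-→d22:-→d23:-→d24:H3  best=H3
  ? 252.220.165.240  path d0:H4→d1:-→d2:-  best=H4
  add 195.145.80.0/20 -> H3 at depth 20
  add 168.0.0.0/8 -> H4 at depth 8
  ? 228.144.64.88  path d0:H4→d1:-→d2:-  best=H4
  add 128.0.0.0/1 -> H3 at depth 1
  del 195.145.80.0/20 (clear depth 20)
  add 30.63.48.0/20 -> H1 at depth 20
  add 168.0.0.0/7 -> H3 at depth 7
  ? 30.63.48.0  path d0:H4→d1:-→d2:-→d3:-→d4:-→d5:-→d6:-→d7:-→d8:-→d9:-→d10:-→d11:-→d12:-→d13:-→d14:-→d15:-→d16:-→d17:-→d18:-→d19:-→d20:H1  best=H1
  ? 168.45.248.39  path d0:H4→d1:H3→d2:-→d3:-→d4:-→d5:-→d6:-→d7:H3→d8:H4→d9:-→d10:-→d11:-→d12:-→d13:-→d14:-→d15:-→d16:-→d17:-→d18:-→d19:-→d20:-→d21:-→d22:-→d23:-→d24:H3  best=H3
  ? 43.109.21.90  path d0:H4→d1:-→d2:-  best=H4
  ? 128.0.106.118  path d0:H4→d1:H3→d2:-  best=H3
  add 168.32.0.0/12 -> H3 at depth 12
  ? 238.96.212.72  path d0:H4→d1:H3→d2:-  best=H3
  add 195.145.88.0/21 -> H2 at depth 21
  ? 168.45.248.33  path d0:H4→d1:H3→d2:-→d3:-→d4:-→d5:-→d6:-→d7:H3→d8:H4→d9:-→d10:-→d11:-→d12:H3→d13:-→d14:-→d15:-→d16:-→d17:-→d18:-→d19:-→d20:-→d21:-→d22:-→d23:-→d24:H3  best=H3
  add 76.48.0.0/12 -> H0 at depth 12
  ? 168.0.0.1  path d0:H4→d1:H3→d2:-→d3:-→d4:-→d5:-→d6:-→d7:H3→d8:H4→d9:-→d10:-  best=H4
  add 168.45.240.0/20 -> H2 at depth 20
  ? 168.45.240.29  path d0:H4→d1:H3→d2:-→d3:-→d4:-→d5:-→d6:-→d7:H3→d8:H4→d9:-→d10:-→d11:-→d12:H3→d13:-→d14:-→d15:-→d16:-→d17:-→d18:-→d19:-→d20:H2  best=H2
  del 30.63.48.0/20 (clear depth 20)
  ? 76.48.0.22  path d0:H4→d1:-→d2:-→d3:-→d4:-→d5:-→d6:-→d7:-→d8:-→d9:-→d10:-→d11:-→d12:H0  best=H0
  add 168.45.248.0/29 -> H3 at depth 29

== LOOKUPS ==
["H3","H3","H4","H4","H1","H3","H4","H3","H3","H3","H4","H2","H0"]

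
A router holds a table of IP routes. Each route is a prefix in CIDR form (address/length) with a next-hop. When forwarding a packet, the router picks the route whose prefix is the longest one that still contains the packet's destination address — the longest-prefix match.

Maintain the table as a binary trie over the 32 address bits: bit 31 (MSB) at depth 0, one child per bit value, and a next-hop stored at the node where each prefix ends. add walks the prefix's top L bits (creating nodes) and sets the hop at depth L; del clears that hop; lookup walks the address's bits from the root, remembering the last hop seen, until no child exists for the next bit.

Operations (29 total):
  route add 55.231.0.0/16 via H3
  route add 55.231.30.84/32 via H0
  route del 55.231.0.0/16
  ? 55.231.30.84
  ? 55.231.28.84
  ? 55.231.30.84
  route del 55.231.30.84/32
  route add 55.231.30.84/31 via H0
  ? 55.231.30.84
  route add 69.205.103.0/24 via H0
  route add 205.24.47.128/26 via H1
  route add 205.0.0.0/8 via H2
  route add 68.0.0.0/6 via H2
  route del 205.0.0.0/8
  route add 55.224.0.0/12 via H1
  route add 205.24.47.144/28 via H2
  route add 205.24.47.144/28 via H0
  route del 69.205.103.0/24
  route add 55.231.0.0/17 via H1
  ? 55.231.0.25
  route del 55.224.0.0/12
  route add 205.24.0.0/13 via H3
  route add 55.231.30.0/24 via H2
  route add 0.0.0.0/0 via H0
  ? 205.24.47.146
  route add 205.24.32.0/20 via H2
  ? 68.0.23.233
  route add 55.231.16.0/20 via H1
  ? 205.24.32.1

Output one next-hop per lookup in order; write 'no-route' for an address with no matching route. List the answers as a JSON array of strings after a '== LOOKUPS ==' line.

Trace:
  + 55.231.0.0/16 (H3) depth=16
  + 55.231.30.84/32 (H0) depth=32
  del 55.231.0.0/16 (clear depth 16)
  ? 55.231.30.84  path d0:-→d1:-→d2:-→d3:-→d4:-→d5:-→d6:-→d7:-→d8:-→d9:-→d10:-→d11:-→d12:-→d13:-→d14:-→d15:-→d16:-→d17:-→d18:-→d19:-→d20:-→d21:-→d22:-→d23:-→d24:-→d25:-→d26:-→d27:-→d28:-→d29:-→d30:-→d31:-→d32:H0  best=H0
  ? 55.231.28.84  path d0:-→d1:-→d2:-→d3:-→d4:-→d5:-→d6:-→d7:-→d8:-→d9:-→d10:-→d11:-→d12:-→d13:-→d14:-→d15:-→d16:-→d17:-→d18:-→d19:-→d20:-→d21:-→d22:-  best=no-route
  ? 55.231.30.84  path d0:-→d1:-→d2:-→d3:-→d4:-→d5:-→d6:-→d7:-→d8:-→d9:-→d10:-→d11:-→d12:-→d13:-→d14:-→d15:-→d16:-→d17:-→d18:-→d19:-→d20:-→d21:-→d22:-→d23:-→d24:-→d25:-→d26:-→d27:-→d28:-→d29:-→d30:-→d31:-→d32:H0  best=H0
  del 55.231.30.84/32 (clear depth 32)
  + 55.231.30.84/31 (H0) depth=31
  ? 55.231.30.84  path d0:-→d1:-→d2:-→d3:-→d4:-→d5:-→d6:-→d7:-→d8:-→d9:-→d10:-→d11:-→d12:-→d13:-→d14:-→d15:-→d16:-→d17:-→d18:-→d19:-→d20:-→d21:-→d22:-→d23:-→d24:-→d25:-→d26:-→d27:-→d28:-→d29:-→d30:-→d31:H0→d32:-  best=H0
  + 69.205.103.0/24 (H0) depth=24
  + 205.24.47.128/26 (H1) depth=26
  + 205.0.0.0/8 (H2) depth=8
  + 68.0.0.0/6 (H2) depth=6
  del 205.0.0.0/8 (clear depth 8)
  + 55.224.0.0/12 (H1) depth=12
  + 205.24.47.144/28 (H2) depth=28
  + 205.24.47.144/28 (H0) depth=28
  del 69.205.103.0/24 (clear depth 24)
  + 55.231.0.0/17 (H1) depth=17
  ? 55.231.0.25  path d0:-→d1:-→d2:-→d3:-→d4:-→d5:-→d6:-→d7:-→d8:-→d9:-→d10:-→d11:-→d12:H1→d13:-→d14:-→d15:-→d16:-→d17:H1→d18:-→d19:-  best=H1
  del 55.224.0.0/12 (clear depth 12)
  + 205.24.0.0/13 (H3) depth=13
  + 55.231.30.0/24 (H2) depth=24
  + 0.0.0.0/0 (H0) depth=0
  ? 205.24.47.146  path d0:H0→d1:-→d2:-→d3:-→d4:-→d5:-→d6:-→d7:-→d8:-→d9:-→d10:-→d11:-→d12:-→d13:H3→d14:-→d15:-→d16:-→d17:-→d18:-→d19:-→d20:-→d21:-→d22:-→d23:-→d24:-→d25:-→d26:H1→d27:-→d28:H0  best=H0
  + 205.24.32.0/20 (H2) depth=20
  ? 68.0.23.233  path d0:H0→d1:-→d2:-→d3:-→d4:-→d5:-→d6:H2→d7:-  best=H2
  + 55.231.16.0/20 (H1) depth=20
  ? 205.24.32.1  path d0:H0→d1:-→d2:-→d3:-→d4:-→d5:-→d6:-→d7:-→d8:-→d9:-→d10:-→d11:-→d12:-→d13:H3→d14:-→d15:-→d16:-→d17:-→d18:-→d19:-→d20:H2  best=H2

== LOOKUPS ==
["H0","no-route","H0","H0","H1","H0","H2","H2"]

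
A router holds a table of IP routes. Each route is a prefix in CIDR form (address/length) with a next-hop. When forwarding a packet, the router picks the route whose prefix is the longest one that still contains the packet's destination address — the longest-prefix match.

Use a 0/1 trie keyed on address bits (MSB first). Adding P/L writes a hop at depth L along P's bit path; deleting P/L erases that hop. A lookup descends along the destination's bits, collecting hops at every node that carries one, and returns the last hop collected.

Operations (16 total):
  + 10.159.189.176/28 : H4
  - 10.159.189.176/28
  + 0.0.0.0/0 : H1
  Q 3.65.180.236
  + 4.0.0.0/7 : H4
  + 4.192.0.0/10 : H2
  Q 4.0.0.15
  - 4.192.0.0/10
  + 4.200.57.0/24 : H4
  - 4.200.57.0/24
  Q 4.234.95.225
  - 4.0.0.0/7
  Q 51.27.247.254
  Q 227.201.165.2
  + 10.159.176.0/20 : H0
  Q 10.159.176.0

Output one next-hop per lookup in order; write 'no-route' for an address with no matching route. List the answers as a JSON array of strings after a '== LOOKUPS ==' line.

Trace:
  + 10.159.189.176/28 (H4) depth=28
  - 10.159.189.176/28 clear@28
  + 0.0.0.0/0 (H1) depth=0
  lookup 3.65.180.236: bits 0000 walk d0:H1→d1:-→d2:-→d3:-→d4:- -> H1
  + 4.0.0.0/7 (H4) depth=7
  + 4.192.0.0/10 (H2) depth=10
  lookup 4.0.0.15: bits 00000100 walk d0:H1→d1:-→d2:-→d3:-→d4:-→d5:-→d6:-→d7:H4→d8:- -> H4
  - 4.192.0.0/10 clear@10
  + 4.200.57.0/24 (H4) depth=24
  - 4.200.57.0/24 clear@24
  lookup 4.234.95.225: bits 0000010011 walk d0:H1→d1:-→d2:-→d3:-→d4:-→d5:-→d6:-→d7:H4→d8:-→d9:-→d10:- -> H4
  - 4.0.0.0/7 clear@7
  lookup 51.27.247.254: bits 00 walk d0:H1→d1:-→d2:- -> H1
  lookup 227.201.165.2: bits ε walk d0:H1 -> H1
  + 10.159.176.0/20 (H0) depth=20
  lookup 10.159.176.0: bits 00001010100111111011 walk d0:H1→d1:-→d2:-→d3:-→d4:-→d5:-→d6:-→d7:-→d8:-→d9:-→d10:-→d11:-→d12:-→d13:-→d14:-→d15:-→d16:-→d17:-→d18:-→d19:-→d20:H0 -> H0

== LOOKUPS ==
["H1","H4","H4","H1","H1","H0"]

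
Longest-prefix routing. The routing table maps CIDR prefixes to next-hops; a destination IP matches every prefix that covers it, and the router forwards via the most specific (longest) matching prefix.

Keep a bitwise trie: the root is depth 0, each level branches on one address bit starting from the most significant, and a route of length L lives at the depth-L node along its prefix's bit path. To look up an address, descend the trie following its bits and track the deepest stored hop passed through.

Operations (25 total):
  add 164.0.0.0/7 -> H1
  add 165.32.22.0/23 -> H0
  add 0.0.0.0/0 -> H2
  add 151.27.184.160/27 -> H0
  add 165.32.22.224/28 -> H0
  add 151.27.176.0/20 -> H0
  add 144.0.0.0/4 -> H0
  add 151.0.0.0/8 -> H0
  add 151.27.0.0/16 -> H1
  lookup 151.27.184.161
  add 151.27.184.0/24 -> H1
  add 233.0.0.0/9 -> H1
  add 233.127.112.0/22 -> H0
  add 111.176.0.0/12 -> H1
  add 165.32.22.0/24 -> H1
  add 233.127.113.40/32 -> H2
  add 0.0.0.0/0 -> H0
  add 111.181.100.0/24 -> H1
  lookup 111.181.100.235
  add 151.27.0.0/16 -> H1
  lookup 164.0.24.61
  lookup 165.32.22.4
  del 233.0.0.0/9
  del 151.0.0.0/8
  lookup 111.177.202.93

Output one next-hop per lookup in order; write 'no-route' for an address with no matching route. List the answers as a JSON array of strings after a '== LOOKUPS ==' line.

Apply in order:
  + 164.0.0.0/7 (H1) depth=7
  + 165.32.22.0/23 (H0) depth=23
  + 0.0.0.0/0 (H2) depth=0
  + 151.27.184.160/27 (H0) depth=27
  + 165.32.22.224/28 (H0) depth=28
  + 151.27.176.0/20 (H0) depth=20
  + 144.0.0.0/4 (H0) depth=4
  + 151.0.0.0/8 (H0) depth=8
  + 151.27.0.0/16 (H1) depth=16
  ? 151.27.184.161  path d0:H2→d1:-→d2:-→d3:-→d4:H0→d5:-→d6:-→d7:-→d8:H0→d9:-→d10:-→d11:-→d12:-→d13:-→d14:-→d15:-→d16:H1→d17:-→d18:-→d19:-→d20:H0→d21:-→d22:-→d23:-→d24:-→d25:-→d26:-→d27:H0  best=H0
  + 151.27.184.0/24 (H1) depth=24
  + 233.0.0.0/9 (H1) depth=9
  + 233.127.112.0/22 (H0) depth=22
  + 111.176.0.0/12 (H1) depth=12
  + 165.32.22.0/24 (H1) depth=24
  + 233.127.113.40/32 (H2) depth=32
  + 0.0.0.0/0 (H0) depth=0
  + 111.181.100.0/24 (H1) depth=24
  ? 111.181.100.235  path d0:H0→d1:-→d2:-→d3:-→d4:-→d5:-→d6:-→d7:-→d8:-→d9:-→d10:-→d11:-→d12:H1→d13:-→d14:-→d15:-→d16:-→d17:-→d18:-→d19:-→d20:-→d21:-→d22:-→d23:-→d24:H1  best=H1
  + 151.27.0.0/16 (H1) depth=16
  ? 164.0.24.61  path d0:H0→d1:-→d2:-→d3:-→d4:-→d5:-→d6:-→d7:H1  best=H1
  ? 165.32.22.4  path d0:H0→d1:-→d2:-→d3:-→d4:-→d5:-→d6:-→d7:H1→d8:-→d9:-→d10:-→d11:-→d12:-→d13:-→d14:-→d15:-→d16:-→d17:-→d18:-→d19:-→d20:-→d21:-→d22:-→d23:H0→d24:H1  best=H1
  - 233.0.0.0/9 clear@9
  - 151.0.0.0/8 clear@8
  ? 111.177.202.93  path d0:H0→d1:-→d2:-→d3:-→d4:-→d5:-→d6:-→d7:-→d8:-→d9:-→d10:-→d11:-→d12:H1→d13:-  best=H1

== LOOKUPS ==
["H0","H1","H1","H1","H1"]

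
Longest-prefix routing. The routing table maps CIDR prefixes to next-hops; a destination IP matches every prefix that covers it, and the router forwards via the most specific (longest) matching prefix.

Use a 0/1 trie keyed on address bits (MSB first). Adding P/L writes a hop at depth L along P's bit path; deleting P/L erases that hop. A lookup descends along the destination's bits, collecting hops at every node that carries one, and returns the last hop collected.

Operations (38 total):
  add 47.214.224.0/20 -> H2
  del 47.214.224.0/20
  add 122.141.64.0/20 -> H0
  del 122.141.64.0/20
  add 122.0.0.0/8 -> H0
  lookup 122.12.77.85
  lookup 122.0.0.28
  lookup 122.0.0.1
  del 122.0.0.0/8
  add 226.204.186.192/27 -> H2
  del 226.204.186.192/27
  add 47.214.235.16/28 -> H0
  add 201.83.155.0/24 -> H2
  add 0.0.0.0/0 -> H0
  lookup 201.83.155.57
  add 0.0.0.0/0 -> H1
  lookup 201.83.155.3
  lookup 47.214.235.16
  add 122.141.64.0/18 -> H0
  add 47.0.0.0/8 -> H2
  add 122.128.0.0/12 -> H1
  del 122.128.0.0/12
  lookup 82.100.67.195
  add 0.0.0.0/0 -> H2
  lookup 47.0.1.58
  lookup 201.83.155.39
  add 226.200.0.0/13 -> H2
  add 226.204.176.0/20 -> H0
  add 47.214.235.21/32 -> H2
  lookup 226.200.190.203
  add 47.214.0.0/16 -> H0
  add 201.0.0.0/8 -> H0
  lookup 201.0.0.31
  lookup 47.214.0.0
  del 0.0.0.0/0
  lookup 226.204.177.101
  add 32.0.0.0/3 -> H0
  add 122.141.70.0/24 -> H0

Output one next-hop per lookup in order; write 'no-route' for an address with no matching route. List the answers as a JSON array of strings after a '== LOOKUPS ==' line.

Process each operation:
  add 47.214.224.0/20 -> H2 at depth 20
  del 47.214.224.0/20 (clear depth 20)
  add 122.141.64.0/20 -> H0 at depth 20
  del 122.141.64.0/20 (clear depth 20)
  add 122.0.0.0/8 -> H0 at depth 8
  ? 122.12.77.85  path d0:-→d1:-→d2:-→d3:-→d4:-→d5:-→d6:-→d7:-→d8:H0  best=H0
  ? 122.0.0.28  path d0:-→d1:-→d2:-→d3:-→d4:-→d5:-→d6:-→d7:-→d8:H0  best=H0
  ? 122.0.0.1  path d0:-→d1:-→d2:-→d3:-→d4:-→d5:-→d6:-→d7:-→d8:H0  best=H0
  del 122.0.0.0/8 (clear depth 8)
  add 226.204.186.192/27 -> H2 at depth 27
  del 226.204.186.192/27 (clear depth 27)
  add 47.214.235.16/28 -> H0 at depth 28
  add 201.83.155.0/24 -> H2 at depth 24
  add 0.0.0.0/0 -> H0 at depth 0
  ? 201.83.155.57  path d0:H0→d1:-→d2:-→d3:-→d4:-→d5:-→d6:-→d7:-→d8:-→d9:-→d10:-→d11:-→d12:-→d13:-→d14:-→d15:-→d16:-→d17:-→d18:-→d19:-→d20:-→d21:-→d22:-→d23:-→d24:H2  best=H2
  add 0.0.0.0/0 -> H1 at depth 0
  ? 201.83.155.3  path d0:H1→d1:-→d2:-→d3:-→d4:-→d5:-→d6:-→d7:-→d8:-→d9:-→d10:-→d11:-→d12:-→d13:-→d14:-→d15:-→d16:-→d17:-→d18:-→d19:-→d20:-→d21:-→d22:-→d23:-→d24:H2  best=H2
  ? 47.214.235.16  path d0:H1→d1:-→d2:-→d3:-→d4:-→d5:-→d6:-→d7:-→d8:-→d9:-→d10:-→d11:-→d12:-→d13:-→d14:-→d15:-→d16:-→d17:-→d18:-→d19:-→d20:-→d21:-→d22:-→d23:-→d24:-→d25:-→d26:-→d27:-→d28:H0  best=H0
  add 122.141.64.0/18 -> H0 at depth 18
  add 47.0.0.0/8 -> H2 at depth 8
  add 122.128.0.0/12 -> H1 at depth 12
  del 122.128.0.0/12 (clear depth 12)
  ? 82.100.67.195  path d0:H1→d1:-→d2:-  best=H1
  add 0.0.0.0/0 -> H2 at depth 0
  ? 47.0.1.58  path d0:H2→d1:-→d2:-→d3:-→d4:-→d5:-→d6:-→d7:-→d8:H2  best=H2
  ? 201.83.155.39  path d0:H2→d1:-→d2:-→d3:-→d4:-→d5:-→d6:-→d7:-→d8:-→d9:-→d10:-→d11:-→d12:-→d13:-→d14:-→d15:-→d16:-→d17:-→d18:-→d19:-→d20:-→d21:-→d22:-→d23:-→d24:H2  best=H2
  add 226.200.0.0/13 -> H2 at depth 13
  add 226.204.176.0/20 -> H0 at depth 20
  add 47.214.235.21/32 -> H2 at depth 32
  ? 226.200.190.203  path d0:H2→d1:-→d2:-→d3:-→d4:-→d5:-→d6:-→d7:-→d8:-→d9:-→d10:-→d11:-→d12:-→d13:H2  best=H2
  add 47.214.0.0/16 -> H0 at depth 16
  add 201.0.0.0/8 -> H0 at depth 8
  ? 201.0.0.31  path d0:H2→d1:-→d2:-→d3:-→d4:-→d5:-→d6:-→d7:-→d8:H0→d9:-  best=H0
  ? 47.214.0.0  path d0:H2→d1:-→d2:-→d3:-→d4:-→d5:-→d6:-→d7:-→d8:H2→d9:-→d10:-→d11:-→d12:-→d13:-→d14:-→d15:-→d16:H0  best=H0
  del 0.0.0.0/0 (clear depth 0)
  ? 226.204.177.101  path d0:-→d1:-→d2:-→d3:-→d4:-→d5:-→d6:-→d7:-→d8:-→d9:-→d10:-→d11:-→d12:-→d13:H2→d14:-→d15:-→d16:-→d17:-→d18:-→d19:-→d20:H0  best=H0
  add 32.0.0.0/3 -> H0 at depth 3
  add 122.141.70.0/24 -> H0 at depth 24

== LOOKUPS ==
["H0","H0","H0","H2","H2","H0","H1","H2","H2","H2","H0","H0","H0"]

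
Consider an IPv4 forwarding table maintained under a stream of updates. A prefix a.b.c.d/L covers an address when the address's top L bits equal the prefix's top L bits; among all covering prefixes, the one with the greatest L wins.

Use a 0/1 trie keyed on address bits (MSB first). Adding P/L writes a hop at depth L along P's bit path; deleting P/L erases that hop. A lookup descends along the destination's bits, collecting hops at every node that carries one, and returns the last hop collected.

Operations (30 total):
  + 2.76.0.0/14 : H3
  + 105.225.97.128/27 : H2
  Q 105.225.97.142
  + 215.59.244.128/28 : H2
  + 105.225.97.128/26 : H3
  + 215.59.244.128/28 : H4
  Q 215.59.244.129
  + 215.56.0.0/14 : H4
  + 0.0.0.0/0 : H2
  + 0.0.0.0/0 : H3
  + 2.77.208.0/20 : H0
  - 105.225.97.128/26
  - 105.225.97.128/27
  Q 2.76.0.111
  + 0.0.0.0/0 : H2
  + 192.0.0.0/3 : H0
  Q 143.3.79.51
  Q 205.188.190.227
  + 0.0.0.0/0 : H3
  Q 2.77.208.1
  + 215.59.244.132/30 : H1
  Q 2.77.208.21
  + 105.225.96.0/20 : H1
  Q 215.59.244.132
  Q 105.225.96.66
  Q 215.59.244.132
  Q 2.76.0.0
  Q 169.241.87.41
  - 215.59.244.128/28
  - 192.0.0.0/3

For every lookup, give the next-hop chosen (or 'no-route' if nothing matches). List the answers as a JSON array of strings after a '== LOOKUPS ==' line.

Process each operation:
  + 2.76.0.0/14 (H3) depth=14
  + 105.225.97.128/27 (H2) depth=27
  ? 105.225.97.142  path d0:-→d1:-→d2:-→d3:-→d4:-→d5:-→d6:-→d7:-→d8:-→d9:-→d10:-→d11:-→d12:-→d13:-→d14:-→d15:-→d16:-→d17:-→d18:-→d19:-→d20:-→d21:-→d22:-→d23:-→d24:-→d25:-→d26:-→d27:H2  best=H2
  + 215.59.244.128/28 (H2) depth=28
  + 105.225.97.128/26 (H3) depth=26
  + 215.59.244.128/28 (H4) depth=28
  ? 215.59.244.129  path d0:-→d1:-→d2:-→d3:-→d4:-→d5:-→d6:-→d7:-→d8:-→d9:-→d10:-→d11:-→d12:-→d13:-→d14:-→d15:-→d16:-→d17:-→d18:-→d19:-→d20:-→d21:-→d22:-→d23:-→d24:-→d25:-→d26:-→d27:-→d28:H4  best=H4
  + 215.56.0.0/14 (H4) depth=14
  + 0.0.0.0/0 (H2) depth=0
  + 0.0.0.0/0 (H3) depth=0
  + 2.77.208.0/20 (H0) depth=20
  - 105.225.97.128/26 clear@26
  - 105.225.97.128/27 clear@27
  ? 2.76.0.111  path d0:H3→d1:-→d2:-→d3:-→d4:-→d5:-→d6:-→d7:-→d8:-→d9:-→d10:-→d11:-→d12:-→d13:-→d14:H3→d15:-  best=H3
  + 0.0.0.0/0 (H2) depth=0
  + 192.0.0.0/3 (H0) depth=3
  ? 143.3.79.51  path d0:H2→d1:-  best=H2
  ? 205.188.190.227  path d0:H2→d1:-→d2:-→d3:H0  best=H0
  + 0.0.0.0/0 (H3) depth=0
  ? 2.77.208.1  path d0:H3→d1:-→d2:-→d3:-→d4:-→d5:-→d6:-→d7:-→d8:-→d9:-→d10:-→d11:-→d12:-→d13:-→d14:H3→d15:-→d16:-→d17:-→d18:-→d19:-→d20:H0  best=H0
  + 215.59.244.132/30 (H1) depth=30
  ? 2.77.208.21  path d0:H3→d1:-→d2:-→d3:-→d4:-→d5:-→d6:-→d7:-→d8:-→d9:-→d10:-→d11:-→d12:-→d13:-→d14:H3→d15:-→d16:-→d17:-→d18:-→d19:-→d20:H0  best=H0
  + 105.225.96.0/20 (H1) depth=20
  ? 215.59.244.132  path d0:H3→d1:-→d2:-→d3:H0→d4:-→d5:-→d6:-→d7:-→d8:-→d9:-→d10:-→d11:-→d12:-→d13:-→d14:H4→d15:-→d16:-→d17:-→d18:-→d19:-→d20:-→d21:-→d22:-→d23:-→d24:-→d25:-→d26:-→d27:-→d28:H4→d29:-→d30:H1  best=H1
  ? 105.225.96.66  path d0:H3→d1:-→d2:-→d3:-→d4:-→d5:-→d6:-→d7:-→d8:-→d9:-→d10:-→d11:-→d12:-→d13:-→d14:-→d15:-→d16:-→d17:-→d18:-→d19:-→d20:H1→d21:-→d22:-→d23:-  best=H1
  ? 215.59.244.132  path d0:H3→d1:-→d2:-→d3:H0→d4:-→d5:-→d6:-→d7:-→d8:-→d9:-→d10:-→d11:-→d12:-→d13:-→d14:H4→d15:-→d16:-→d17:-→d18:-→d19:-→d20:-→d21:-→d22:-→d23:-→d24:-→d25:-→d26:-→d27:-→d28:H4→d29:-→d30:H1  best=H1
  ? 2.76.0.0  path d0:H3→d1:-→d2:-→d3:-→d4:-→d5:-→d6:-→d7:-→d8:-→d9:-→d10:-→d11:-→d12:-→d13:-→d14:H3→d15:-  best=H3
  ? 169.241.87.41  path d0:H3→d1:-  best=H3
  - 215.59.244.128/28 clear@28
  - 192.0.0.0/3 clear@3

== LOOKUPS ==
["H2","H4","H3","H2","H0","H0","H0","H1","H1","H1","H3","H3"]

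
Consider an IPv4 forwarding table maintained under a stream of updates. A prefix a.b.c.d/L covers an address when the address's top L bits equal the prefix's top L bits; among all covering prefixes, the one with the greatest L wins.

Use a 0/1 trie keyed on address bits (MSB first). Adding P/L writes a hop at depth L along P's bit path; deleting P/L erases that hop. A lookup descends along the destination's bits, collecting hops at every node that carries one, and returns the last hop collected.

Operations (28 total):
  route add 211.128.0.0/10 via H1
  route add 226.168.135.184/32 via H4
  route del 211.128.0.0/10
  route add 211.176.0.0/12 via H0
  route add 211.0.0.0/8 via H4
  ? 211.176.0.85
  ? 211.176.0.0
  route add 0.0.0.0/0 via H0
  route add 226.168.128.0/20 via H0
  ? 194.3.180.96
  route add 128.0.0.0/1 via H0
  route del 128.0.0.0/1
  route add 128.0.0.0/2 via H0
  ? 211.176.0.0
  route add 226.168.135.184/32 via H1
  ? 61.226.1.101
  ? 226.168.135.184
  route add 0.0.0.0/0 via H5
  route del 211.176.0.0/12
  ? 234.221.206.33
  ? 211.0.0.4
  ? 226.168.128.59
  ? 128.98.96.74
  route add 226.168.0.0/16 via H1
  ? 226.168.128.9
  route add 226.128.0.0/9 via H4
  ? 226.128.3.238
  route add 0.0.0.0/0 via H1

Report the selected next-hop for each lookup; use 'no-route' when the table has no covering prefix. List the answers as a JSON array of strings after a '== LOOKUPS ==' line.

Apply in order:
  + 211.128.0.0/10 (H1) depth=10
  + 226.168.135.184/32 (H4) depth=32
  - 211.128.0.0/10 clear@10
  + 211.176.0.0/12 (H0) depth=12
  + 211.0.0.0/8 (H4) depth=8
  lookup 211.176.0.85: bits 110100111011 walk d0:-→d1:-→d2:-→d3:-→d4:-→d5:-→d6:-→d7:-→d8:H4→d9:-→d10:-→d11:-→d12:H0 -> H0
  lookup 211.176.0.0: bits 110100111011 walk d0:-→d1:-→d2:-→d3:-→d4:-→d5:-→d6:-→d7:-→d8:H4→d9:-→d10:-→d11:-→d12:H0 -> H0
  + 0.0.0.0/0 (H0) depth=0
  + 226.168.128.0/20 (H0) depth=20
  lookup 194.3.180.96: bits 110 walk d0:H0→d1:-→d2:-→d3:- -> H0
  + 128.0.0.0/1 (H0) depth=1
  - 128.0.0.0/1 clear@1
  + 128.0.0.0/2 (H0) depth=2
  lookup 211.176.0.0: bits 110100111011 walk d0:H0→d1:-→d2:-→d3:-→d4:-→d5:-→d6:-→d7:-→d8:H4→d9:-→d10:-→d11:-→d12:H0 -> H0
  + 226.168.135.184/32 (H1) depth=32
  lookup 61.226.1.101: bits ε walk d0:H0 -> H0
  lookup 226.168.135.184: bits 11100010101010001000011110111000 walk d0:H0→d1:-→d2:-→d3:-→d4:-→d5:-→d6:-→d7:-→d8:-→d9:-→d10:-→d11:-→d12:-→d13:-→d14:-→d15:-→d16:-→d17:-→d18:-→d19:-→d20:H0→d21:-→d22:-→d23:-→d24:-→d25:-→d26:-→d27:-→d28:-→d29:-→d30:-→d31:-→d32:H1 -> H1
  + 0.0.0.0/0 (H5) depth=0
  - 211.176.0.0/12 clear@12
  lookup 234.221.206.33: bits 1110 walk d0:H5→d1:-→d2:-→d3:-→d4:- -> H5
  lookup 211.0.0.4: bits 11010011 walk d0:H5→d1:-→d2:-→d3:-→d4:-→d5:-→d6:-→d7:-→d8:H4 -> H4
  lookup 226.168.128.59: bits 111000101010100010000 walk d0:H5→d1:-→d2:-→d3:-→d4:-→d5:-→d6:-→d7:-→d8:-→d9:-→d10:-→d11:-→d12:-→d13:-→d14:-→d15:-→d16:-→d17:-→d18:-→d19:-→d20:H0→d21:- -> H0
  lookup 128.98.96.74: bits 10 walk d0:H5→d1:-→d2:H0 -> H0
  + 226.168.0.0/16 (H1) depth=16
  lookup 226.168.128.9: bits 111000101010100010000 walk d0:H5→d1:-→d2:-→d3:-→d4:-→d5:-→d6:-→d7:-→d8:-→d9:-→d10:-→d11:-→d12:-→d13:-→d14:-→d15:-→d16:H1→d17:-→d18:-→d19:-→d20:H0→d21:- -> H0
  + 226.128.0.0/9 (H4) depth=9
  lookup 226.128.3.238: bits 1110001010 walk d0:H5→d1:-→d2:-→d3:-→d4:-→d5:-→d6:-→d7:-→d8:-→d9:H4→d10:- -> H4
  + 0.0.0.0/0 (H1) depth=0

== LOOKUPS ==
["H0","H0","H0","H0","H0","H1","H5","H4","H0","H0","H0","H4"]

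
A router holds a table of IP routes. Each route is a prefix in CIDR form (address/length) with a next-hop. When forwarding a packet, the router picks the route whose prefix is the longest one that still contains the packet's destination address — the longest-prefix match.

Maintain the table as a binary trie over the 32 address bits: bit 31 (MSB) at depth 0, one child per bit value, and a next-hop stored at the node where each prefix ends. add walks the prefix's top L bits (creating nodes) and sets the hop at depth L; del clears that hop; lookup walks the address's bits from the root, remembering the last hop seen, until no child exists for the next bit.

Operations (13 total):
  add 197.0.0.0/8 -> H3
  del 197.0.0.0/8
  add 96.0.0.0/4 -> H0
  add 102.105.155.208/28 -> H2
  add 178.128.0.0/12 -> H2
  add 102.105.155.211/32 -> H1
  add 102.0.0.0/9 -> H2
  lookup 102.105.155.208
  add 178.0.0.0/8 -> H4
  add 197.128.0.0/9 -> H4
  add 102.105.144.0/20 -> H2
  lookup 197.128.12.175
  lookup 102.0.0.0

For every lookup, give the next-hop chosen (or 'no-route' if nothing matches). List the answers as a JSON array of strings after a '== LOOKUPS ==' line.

Trace:
  + 197.0.0.0/8 (H3) depth=8
  del 197.0.0.0/8 (clear depth 8)
  + 96.0.0.0/4 (H0) depth=4
  + 102.105.155.208/28 (H2) depth=28
  + 178.128.0.0/12 (H2) depth=12
  + 102.105.155.211/32 (H1) depth=32
  + 102.0.0.0/9 (H2) depth=9
  Q 102.105.155.208: descend 011001100110100110011011110100 ; hops seen [H0,H2,H2] ; pick H2
  + 178.0.0.0/8 (H4) depth=8
  + 197.128.0.0/9 (H4) depth=9
  + 102.105.144.0/20 (H2) depth=20
  Q 197.128.12.175: descend 110001011 ; hops seen [H4] ; pick H4
  Q 102.0.0.0: descend 011001100 ; hops seen [H0,H2] ; pick H2

== LOOKUPS ==
["H2","H4","H2"]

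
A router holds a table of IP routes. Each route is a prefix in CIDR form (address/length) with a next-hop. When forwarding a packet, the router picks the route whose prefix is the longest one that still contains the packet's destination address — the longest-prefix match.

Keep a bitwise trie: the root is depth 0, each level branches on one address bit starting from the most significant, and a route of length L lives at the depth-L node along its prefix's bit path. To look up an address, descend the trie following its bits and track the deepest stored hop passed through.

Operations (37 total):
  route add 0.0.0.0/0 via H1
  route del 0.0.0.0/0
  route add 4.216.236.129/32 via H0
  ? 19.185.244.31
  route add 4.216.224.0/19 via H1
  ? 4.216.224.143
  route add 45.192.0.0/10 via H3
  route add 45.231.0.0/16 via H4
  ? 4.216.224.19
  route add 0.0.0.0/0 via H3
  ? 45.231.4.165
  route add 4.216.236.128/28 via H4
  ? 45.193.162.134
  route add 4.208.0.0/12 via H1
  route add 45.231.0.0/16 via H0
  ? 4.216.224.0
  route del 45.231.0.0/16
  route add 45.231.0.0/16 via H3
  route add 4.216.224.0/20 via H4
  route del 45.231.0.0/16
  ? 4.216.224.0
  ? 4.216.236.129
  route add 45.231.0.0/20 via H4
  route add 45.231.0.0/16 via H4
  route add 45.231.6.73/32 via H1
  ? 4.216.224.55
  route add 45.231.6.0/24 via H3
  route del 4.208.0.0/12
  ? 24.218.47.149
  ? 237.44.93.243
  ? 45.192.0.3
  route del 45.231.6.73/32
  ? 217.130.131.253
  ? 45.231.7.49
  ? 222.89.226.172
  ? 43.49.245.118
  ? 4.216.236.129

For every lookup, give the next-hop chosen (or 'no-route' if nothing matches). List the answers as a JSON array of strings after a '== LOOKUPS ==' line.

Apply in order:
  + 0.0.0.0/0 (H1) depth=0
  del 0.0.0.0/0 (clear depth 0)
  + 4.216.236.129/32 (H0) depth=32
  Q 19.185.244.31: descend 000 ; hops seen [∅] ; pick no-route
  + 4.216.224.0/19 (H1) depth=19
  Q 4.216.224.143: descend 00000100110110001110 ; hops seen [H1] ; pick H1
  + 45.192.0.0/10 (H3) depth=10
  + 45.231.0.0/16 (H4) depth=16
  Q 4.216.224.19: descend 00000100110110001110 ; hops seen [H1] ; pick H1
  + 0.0.0.0/0 (H3) depth=0
  Q 45.231.4.165: descend 0010110111100111 ; hops seen [H3,H3,H4] ; pick H4
  + 4.216.236.128/28 (H4) depth=28
  Q 45.193.162.134: descend 0010110111 ; hops seen [H3,H3] ; pick H3
  + 4.208.0.0/12 (H1) depth=12
  + 45.231.0.0/16 (H0) depth=16
  Q 4.216.224.0: descend 00000100110110001110 ; hops seen [H3,H1,H1] ; pick H1
  del 45.231.0.0/16 (clear depth 16)
  + 45.231.0.0/16 (H3) depth=16
  + 4.216.224.0/20 (H4) depth=20
  del 45.231.0.0/16 (clear depth 16)
  Q 4.216.224.0: descend 00000100110110001110 ; hops seen [H3,H1,H1,H4] ; pick H4
  Q 4.216.236.129: descend 00000100110110001110110010000001 ; hops seen [H3,H1,H1,H4,H4,H0] ; pick H0
  + 45.231.0.0/20 (H4) depth=20
  + 45.231.0.0/16 (H4) depth=16
  + 45.231.6.73/32 (H1) depth=32
  Q 4.216.224.55: descend 00000100110110001110 ; hops seen [H3,H1,H1,H4] ; pick H4
  + 45.231.6.0/24 (H3) depth=24
  del 4.208.0.0/12 (clear depth 12)
  Q 24.218.47.149: descend 000 ; hops seen [H3] ; pick H3
  Q 237.44.93.243: descend ε ; hops seen [H3] ; pick H3
  Q 45.192.0.3: descend 0010110111 ; hops seen [H3,H3] ; pick H3
  del 45.231.6.73/32 (clear depth 32)
  Q 217.130.131.253: descend ε ; hops seen [H3] ; pick H3
  Q 45.231.7.49: descend 00101101111001110000011 ; hops seen [H3,H3,H4,H4] ; pick H4
  Q 222.89.226.172: descend ε ; hops seen [H3] ; pick H3
  Q 43.49.245.118: descend 00101 ; hops seen [H3] ; pick H3
  Q 4.216.236.129: descend 00000100110110001110110010000001 ; hops seen [H3,H1,H4,H4,H0] ; pick H0

== LOOKUPS ==
["no-route","H1","H1","H4","H3","H1","H4","H0","H4","H3","H3","H3","H3","H4","H3","H3","H0"]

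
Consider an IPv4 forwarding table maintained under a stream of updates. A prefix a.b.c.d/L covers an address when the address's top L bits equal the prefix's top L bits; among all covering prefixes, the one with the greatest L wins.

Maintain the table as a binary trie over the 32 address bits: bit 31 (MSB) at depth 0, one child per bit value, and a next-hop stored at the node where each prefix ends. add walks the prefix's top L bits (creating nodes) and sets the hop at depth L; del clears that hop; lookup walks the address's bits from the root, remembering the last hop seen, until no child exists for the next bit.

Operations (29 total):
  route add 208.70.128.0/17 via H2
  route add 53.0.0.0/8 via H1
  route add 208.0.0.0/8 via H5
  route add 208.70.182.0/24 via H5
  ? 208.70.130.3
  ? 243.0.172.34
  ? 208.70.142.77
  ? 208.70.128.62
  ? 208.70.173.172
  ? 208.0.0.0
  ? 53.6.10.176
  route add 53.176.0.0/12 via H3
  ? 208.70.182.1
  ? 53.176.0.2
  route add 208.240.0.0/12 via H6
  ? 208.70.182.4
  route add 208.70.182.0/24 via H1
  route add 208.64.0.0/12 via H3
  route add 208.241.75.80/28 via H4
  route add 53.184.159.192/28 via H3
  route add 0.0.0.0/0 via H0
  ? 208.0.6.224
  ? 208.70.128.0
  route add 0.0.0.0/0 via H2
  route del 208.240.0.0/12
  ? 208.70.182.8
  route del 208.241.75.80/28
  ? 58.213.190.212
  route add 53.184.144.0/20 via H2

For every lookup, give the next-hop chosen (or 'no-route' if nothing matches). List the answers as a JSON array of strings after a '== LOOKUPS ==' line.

Process each operation:
  + 208.70.128.0/17 (H2) depth=17
  + 53.0.0.0/8 (H1) depth=8
  + 208.0.0.0/8 (H5) depth=8
  + 208.70.182.0/24 (H5) depth=24
  ? 208.70.130.3  path d0:-→d1:-→d2:-→d3:-→d4:-→d5:-→d6:-→d7:-→d8:H5→d9:-→d10:-→d11:-→d12:-→d13:-→d14:-→d15:-→d16:-→d17:H2→d18:-  best=H2
  ? 243.0.172.34  path d0:-→d1:-→d2:-  best=no-route
  ? 208.70.142.77  path d0:-→d1:-→d2:-→d3:-→d4:-→d5:-→d6:-→d7:-→d8:H5→d9:-→d10:-→d11:-→d12:-→d13:-→d14:-→d15:-→d16:-→d17:H2→d18:-  best=H2
  ? 208.70.128.62  path d0:-→d1:-→d2:-→d3:-→d4:-→d5:-→d6:-→d7:-→d8:H5→d9:-→d10:-→d11:-→d12:-→d13:-→d14:-→d15:-→d16:-→d17:H2→d18:-  best=H2
  ? 208.70.173.172  path d0:-→d1:-→d2:-→d3:-→d4:-→d5:-→d6:-→d7:-→d8:H5→d9:-→d10:-→d11:-→d12:-→d13:-→d14:-→d15:-→d16:-→d17:H2→d18:-→d19:-  best=H2
  ? 208.0.0.0  path d0:-→d1:-→d2:-→d3:-→d4:-→d5:-→d6:-→d7:-→d8:H5→d9:-  best=H5
  ? 53.6.10.176  path d0:-→d1:-→d2:-→d3:-→d4:-→d5:-→d6:-→d7:-→d8:H1  best=H1
  + 53.176.0.0/12 (H3) depth=12
  ? 208.70.182.1  path d0:-→d1:-→d2:-→d3:-→d4:-→d5:-→d6:-→d7:-→d8:H5→d9:-→d10:-→d11:-→d12:-→d13:-→d14:-→d15:-→d16:-→d17:H2→d18:-→d19:-→d20:-→d21:-→d22:-→d23:-→d24:H5  best=H5
  ? 53.176.0.2  path d0:-→d1:-→d2:-→d3:-→d4:-→d5:-→d6:-→d7:-→d8:H1→d9:-→d10:-→d11:-→d12:H3  best=H3
  + 208.240.0.0/12 (H6) depth=12
  ? 208.70.182.4  path d0:-→d1:-→d2:-→d3:-→d4:-→d5:-→d6:-→d7:-→d8:H5→d9:-→d10:-→d11:-→d12:-→d13:-→d14:-→d15:-→d16:-→d17:H2→d18:-→d19:-→d20:-→d21:-→d22:-→d23:-→d24:H5  best=H5
  + 208.70.182.0/24 (H1) depth=24
  + 208.64.0.0/12 (H3) depth=12
  + 208.241.75.80/28 (H4) depth=28
  + 53.184.159.192/28 (H3) depth=28
  + 0.0.0.0/0 (H0) depth=0
  ? 208.0.6.224  path d0:H0→d1:-→d2:-→d3:-→d4:-→d5:-→d6:-→d7:-→d8:H5→d9:-  best=H5
  ? 208.70.128.0  path d0:H0→d1:-→d2:-→d3:-→d4:-→d5:-→d6:-→d7:-→d8:H5→d9:-→d10:-→d11:-→d12:H3→d13:-→d14:-→d15:-→d16:-→d17:H2→d18:-  best=H2
  + 0.0.0.0/0 (H2) depth=0
  del 208.240.0.0/12 (clear depth 12)
  ? 208.70.182.8  path d0:H2→d1:-→d2:-→d3:-→d4:-→d5:-→d6:-→d7:-→d8:H5→d9:-→d10:-→d11:-→d12:H3→d13:-→d14:-→d15:-→d16:-→d17:H2→d18:-→d19:-→d20:-→d21:-→d22:-→d23:-→d24:H1  best=H1
  del 208.241.75.80/28 (clear depth 28)
  ? 58.213.190.212  path d0:H2→d1:-→d2:-→d3:-→d4:-  best=H2
  + 53.184.144.0/20 (H2) depth=20

== LOOKUPS ==
["H2","no-route","H2","H2","H2","H5","H1","H5","H3","H5","H5","H2","H1","H2"]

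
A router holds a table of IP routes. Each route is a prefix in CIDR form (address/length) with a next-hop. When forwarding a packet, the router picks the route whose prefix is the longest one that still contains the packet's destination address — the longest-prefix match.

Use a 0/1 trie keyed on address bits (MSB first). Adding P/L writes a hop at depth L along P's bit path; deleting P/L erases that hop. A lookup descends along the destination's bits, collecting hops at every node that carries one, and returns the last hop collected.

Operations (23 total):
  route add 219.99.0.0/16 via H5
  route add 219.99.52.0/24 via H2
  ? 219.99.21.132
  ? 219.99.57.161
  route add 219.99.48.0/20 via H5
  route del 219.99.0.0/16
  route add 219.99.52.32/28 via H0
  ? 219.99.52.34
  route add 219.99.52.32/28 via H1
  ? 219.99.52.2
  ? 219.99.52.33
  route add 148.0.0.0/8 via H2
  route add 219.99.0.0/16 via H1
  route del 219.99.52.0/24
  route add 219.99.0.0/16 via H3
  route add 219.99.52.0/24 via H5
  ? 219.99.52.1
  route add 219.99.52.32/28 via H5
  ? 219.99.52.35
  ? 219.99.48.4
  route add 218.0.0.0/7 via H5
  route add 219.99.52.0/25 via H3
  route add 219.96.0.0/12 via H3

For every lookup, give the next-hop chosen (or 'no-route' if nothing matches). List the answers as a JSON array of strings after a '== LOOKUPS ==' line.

Process each operation:
  add 219.99.0.0/16 -> H5 at depth 16
  add 219.99.52.0/24 -> H2 at depth 24
  ? 219.99.21.132  path d0:-→d1:-→d2:-→d3:-→d4:-→d5:-→d6:-→d7:-→d8:-→d9:-→d10:-→d11:-→d12:-→d13:-→d14:-→d15:-→d16:H5→d17:-→d18:-  best=H5
  ? 219.99.57.161  path d0:-→d1:-→d2:-→d3:-→d4:-→d5:-→d6:-→d7:-→d8:-→d9:-→d10:-→d11:-→d12:-→d13:-→d14:-→d15:-→d16:H5→d17:-→d18:-→d19:-→d20:-  best=H5
  add 219.99.48.0/20 -> H5 at depth 20
  del 219.99.0.0/16 (clear depth 16)
  add 219.99.52.32/28 -> H0 at depth 28
  ? 219.99.52.34  path d0:-→d1:-→d2:-→d3:-→d4:-→d5:-→d6:-→d7:-→d8:-→d9:-→d10:-→d11:-→d12:-→d13:-→d14:-→d15:-→d16:-→d17:-→d18:-→d19:-→d20:H5→d21:-→d22:-→d23:-→d24:H2→d25:-→d26:-→d27:-→d28:H0  best=H0
  add 219.99.52.32/28 -> H1 at depth 28
  ? 219.99.52.2  path d0:-→d1:-→d2:-→d3:-→d4:-→d5:-→d6:-→d7:-→d8:-→d9:-→d10:-→d11:-→d12:-→d13:-→d14:-→d15:-→d16:-→d17:-→d18:-→d19:-→d20:H5→d21:-→d22:-→d23:-→d24:H2→d25:-→d26:-  best=H2
  ? 219.99.52.33  path d0:-→d1:-→d2:-→d3:-→d4:-→d5:-→d6:-→d7:-→d8:-→d9:-→d10:-→d11:-→d12:-→d13:-→d14:-→d15:-→d16:-→d17:-→d18:-→d19:-→d20:H5→d21:-→d22:-→d23:-→d24:H2→d25:-→d26:-→d27:-→d28:H1  best=H1
  add 148.0.0.0/8 -> H2 at depth 8
  add 219.99.0.0/16 -> H1 at depth 16
  del 219.99.52.0/24 (clear depth 24)
  add 219.99.0.0/16 -> H3 at depth 16
  add 219.99.52.0/24 -> H5 at depth 24
  ? 219.99.52.1  path d0:-→d1:-→d2:-→d3:-→d4:-→d5:-→d6:-→d7:-→d8:-→d9:-→d10:-→d11:-→d12:-→d13:-→d14:-→d15:-→d16:H3→d17:-→d18:-→d19:-→d20:H5→d21:-→d22:-→d23:-→d24:H5→d25:-→d26:-  best=H5
  add 219.99.52.32/28 -> H5 at depth 28
  ? 219.99.52.35  path d0:-→d1:-→d2:-→d3:-→d4:-→d5:-→d6:-→d7:-→d8:-→d9:-→d10:-→d11:-→d12:-→d13:-→d14:-→d15:-→d16:H3→d17:-→d18:-→d19:-→d20:H5→d21:-→d22:-→d23:-→d24:H5→d25:-→d26:-→d27:-→d28:H5  best=H5
  ? 219.99.48.4  path d0:-→d1:-→d2:-→d3:-→d4:-→d5:-→d6:-→d7:-→d8:-→d9:-→d10:-→d11:-→d12:-→d13:-→d14:-→d15:-→d16:H3→d17:-→d18:-→d19:-→d20:H5→d21:-  best=H5
  add 218.0.0.0/7 -> H5 at depth 7
  add 219.99.52.0/25 -> H3 at depth 25
  add 219.96.0.0/12 -> H3 at depth 12

== LOOKUPS ==
["H5","H5","H0","H2","H1","H5","H5","H5"]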